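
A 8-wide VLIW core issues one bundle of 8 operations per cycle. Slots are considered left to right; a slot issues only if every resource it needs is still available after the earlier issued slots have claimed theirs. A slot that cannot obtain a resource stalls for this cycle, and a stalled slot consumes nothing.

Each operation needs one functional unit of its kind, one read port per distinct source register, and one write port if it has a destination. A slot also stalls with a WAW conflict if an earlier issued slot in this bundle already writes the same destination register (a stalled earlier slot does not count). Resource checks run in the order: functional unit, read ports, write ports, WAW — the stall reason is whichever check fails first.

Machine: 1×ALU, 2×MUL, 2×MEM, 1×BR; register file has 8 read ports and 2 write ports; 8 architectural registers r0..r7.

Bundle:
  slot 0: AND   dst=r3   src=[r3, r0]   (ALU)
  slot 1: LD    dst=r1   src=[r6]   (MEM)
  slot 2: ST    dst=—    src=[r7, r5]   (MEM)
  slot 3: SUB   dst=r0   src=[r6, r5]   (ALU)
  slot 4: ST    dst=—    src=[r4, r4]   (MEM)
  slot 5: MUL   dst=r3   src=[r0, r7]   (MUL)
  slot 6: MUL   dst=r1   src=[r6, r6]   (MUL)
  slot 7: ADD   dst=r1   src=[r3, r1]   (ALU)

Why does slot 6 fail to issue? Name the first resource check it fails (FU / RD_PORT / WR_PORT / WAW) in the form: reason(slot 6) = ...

(0) want 1×ALU +2rd +1wr — yes → AL0|MU2|ME2|BR1|rd6|wr1
(1) want 1×MEM +1rd +1wr — yes → AL0|MU2|ME1|BR1|rd5|wr0
(2) want 1×MEM +2rd +0wr — yes → AL0|MU2|ME0|BR1|rd3|wr0
(3) want 1×ALU +2rd +1wr — FU → AL0|MU2|ME0|BR1|rd3|wr0
(4) want 1×MEM +1rd +0wr — FU → AL0|MU2|ME0|BR1|rd3|wr0
(5) want 1×MUL +2rd +1wr — WR_PORT → AL0|MU2|ME0|BR1|rd3|wr0
(6) want 1×MUL +1rd +1wr — WR_PORT → AL0|MU2|ME0|BR1|rd3|wr0
(7) want 1×ALU +2rd +1wr — FU → AL0|MU2|ME0|BR1|rd3|wr0

reason(slot 6) = WR_PORT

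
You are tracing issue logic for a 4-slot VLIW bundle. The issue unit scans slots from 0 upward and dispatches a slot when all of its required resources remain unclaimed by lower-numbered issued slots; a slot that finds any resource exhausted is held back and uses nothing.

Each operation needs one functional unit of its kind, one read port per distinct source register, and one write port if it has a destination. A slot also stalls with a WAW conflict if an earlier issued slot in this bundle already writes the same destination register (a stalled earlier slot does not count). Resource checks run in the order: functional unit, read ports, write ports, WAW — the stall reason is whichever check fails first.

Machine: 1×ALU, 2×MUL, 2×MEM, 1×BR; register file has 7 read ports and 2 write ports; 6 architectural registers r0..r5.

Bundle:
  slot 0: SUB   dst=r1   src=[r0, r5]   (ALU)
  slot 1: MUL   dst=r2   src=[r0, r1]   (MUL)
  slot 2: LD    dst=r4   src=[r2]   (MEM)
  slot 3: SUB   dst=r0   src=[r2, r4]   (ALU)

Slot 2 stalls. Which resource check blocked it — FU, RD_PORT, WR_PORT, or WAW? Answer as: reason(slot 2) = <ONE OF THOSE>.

reason(slot 2) = WR_PORT

  0. ALU→r1 ⇒ go  {0A/2Mu/2Ld/1B | 5r 1w}
  1. MUL→r2 ⇒ go  {0A/1Mu/2Ld/1B | 3r 0w}
  2. MEM→r4 ⇒ no(WR_PORT)  {0A/1Mu/2Ld/1B | 3r 0w}
  3. ALU→r0 ⇒ no(FU)  {0A/1Mu/2Ld/1B | 3r 0w}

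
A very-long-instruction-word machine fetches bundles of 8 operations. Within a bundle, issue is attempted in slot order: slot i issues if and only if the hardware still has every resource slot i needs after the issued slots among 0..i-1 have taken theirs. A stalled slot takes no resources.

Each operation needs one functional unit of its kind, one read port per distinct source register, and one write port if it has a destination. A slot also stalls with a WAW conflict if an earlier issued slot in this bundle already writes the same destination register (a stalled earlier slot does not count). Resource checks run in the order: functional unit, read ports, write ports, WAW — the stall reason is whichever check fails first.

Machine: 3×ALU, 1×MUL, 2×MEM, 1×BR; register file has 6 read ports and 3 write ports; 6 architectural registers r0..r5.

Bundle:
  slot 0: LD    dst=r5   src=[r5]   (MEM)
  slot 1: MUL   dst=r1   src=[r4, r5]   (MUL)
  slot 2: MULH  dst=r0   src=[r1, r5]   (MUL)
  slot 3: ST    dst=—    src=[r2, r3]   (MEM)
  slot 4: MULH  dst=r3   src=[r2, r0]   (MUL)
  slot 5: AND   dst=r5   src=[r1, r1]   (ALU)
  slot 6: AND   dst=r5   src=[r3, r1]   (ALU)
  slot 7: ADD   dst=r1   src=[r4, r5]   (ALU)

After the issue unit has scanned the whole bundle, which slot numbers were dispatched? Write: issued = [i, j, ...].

issued = [0, 1, 3]

slot 0 (MEM): ISSUE — free A3,Mu1,Ld1,B1 rp5 wp2
slot 1 (MUL): ISSUE — free A3,Mu0,Ld1,B1 rp3 wp1
slot 2 (MUL): stall FU — free A3,Mu0,Ld1,B1 rp3 wp1
slot 3 (MEM): ISSUE — free A3,Mu0,Ld0,B1 rp1 wp1
slot 4 (MUL): stall FU — free A3,Mu0,Ld0,B1 rp1 wp1
slot 5 (ALU): stall WAW — free A3,Mu0,Ld0,B1 rp1 wp1
slot 6 (ALU): stall RD_PORT — free A3,Mu0,Ld0,B1 rp1 wp1
slot 7 (ALU): stall RD_PORT — free A3,Mu0,Ld0,B1 rp1 wp1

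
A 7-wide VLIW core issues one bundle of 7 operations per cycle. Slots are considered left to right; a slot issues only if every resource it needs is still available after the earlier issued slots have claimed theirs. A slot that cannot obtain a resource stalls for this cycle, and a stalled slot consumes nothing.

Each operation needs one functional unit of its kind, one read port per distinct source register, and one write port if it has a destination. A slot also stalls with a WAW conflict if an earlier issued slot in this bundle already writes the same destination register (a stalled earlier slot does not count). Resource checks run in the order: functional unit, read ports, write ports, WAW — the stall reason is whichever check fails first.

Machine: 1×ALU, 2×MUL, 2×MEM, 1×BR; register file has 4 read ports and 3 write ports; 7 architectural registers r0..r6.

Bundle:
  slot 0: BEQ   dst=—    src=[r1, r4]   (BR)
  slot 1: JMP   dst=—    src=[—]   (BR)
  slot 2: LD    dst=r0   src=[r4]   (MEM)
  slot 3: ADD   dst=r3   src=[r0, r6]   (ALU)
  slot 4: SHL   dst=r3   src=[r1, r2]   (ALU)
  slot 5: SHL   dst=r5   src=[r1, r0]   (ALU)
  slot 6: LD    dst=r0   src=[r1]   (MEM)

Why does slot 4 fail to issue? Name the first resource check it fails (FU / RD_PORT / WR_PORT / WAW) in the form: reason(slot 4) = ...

reason(slot 4) = RD_PORT

  0. BR ⇒ go  {1A/2Mu/2Ld/0B | 2r 3w}
  1. BR ⇒ no(FU)  {1A/2Mu/2Ld/0B | 2r 3w}
  2. MEM→r0 ⇒ go  {1A/2Mu/1Ld/0B | 1r 2w}
  3. ALU→r3 ⇒ no(RD_PORT)  {1A/2Mu/1Ld/0B | 1r 2w}
  4. ALU→r3 ⇒ no(RD_PORT)  {1A/2Mu/1Ld/0B | 1r 2w}
  5. ALU→r5 ⇒ no(RD_PORT)  {1A/2Mu/1Ld/0B | 1r 2w}
  6. MEM→r0 ⇒ no(WAW)  {1A/2Mu/1Ld/0B | 1r 2w}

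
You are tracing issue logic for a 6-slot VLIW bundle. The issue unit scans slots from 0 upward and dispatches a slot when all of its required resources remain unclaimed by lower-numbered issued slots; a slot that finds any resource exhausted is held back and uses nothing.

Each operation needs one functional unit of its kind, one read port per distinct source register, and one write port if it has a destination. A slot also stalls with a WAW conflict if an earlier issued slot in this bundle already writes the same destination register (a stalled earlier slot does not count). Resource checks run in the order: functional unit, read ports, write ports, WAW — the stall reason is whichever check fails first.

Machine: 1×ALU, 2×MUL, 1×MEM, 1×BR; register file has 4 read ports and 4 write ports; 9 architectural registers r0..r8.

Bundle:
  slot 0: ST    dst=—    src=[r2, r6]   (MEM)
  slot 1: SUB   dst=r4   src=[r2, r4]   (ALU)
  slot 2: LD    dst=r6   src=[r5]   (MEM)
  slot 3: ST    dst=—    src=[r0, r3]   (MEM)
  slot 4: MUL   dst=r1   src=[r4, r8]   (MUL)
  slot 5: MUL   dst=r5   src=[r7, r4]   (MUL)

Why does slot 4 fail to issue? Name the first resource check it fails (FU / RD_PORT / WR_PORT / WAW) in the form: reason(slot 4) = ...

reason(slot 4) = RD_PORT

#0 MEM src=r2,r6 dispatched  <A:1 Mu:2 Ld:0 B:1 rd:2 wr:4>
#1 ALU src=r2,r4 dispatched  <A:0 Mu:2 Ld:0 B:1 rd:0 wr:3>
#2 MEM src=r5 held:FU  <A:0 Mu:2 Ld:0 B:1 rd:0 wr:3>
#3 MEM src=r0,r3 held:FU  <A:0 Mu:2 Ld:0 B:1 rd:0 wr:3>
#4 MUL src=r4,r8 held:RD_PORT  <A:0 Mu:2 Ld:0 B:1 rd:0 wr:3>
#5 MUL src=r7,r4 held:RD_PORT  <A:0 Mu:2 Ld:0 B:1 rd:0 wr:3>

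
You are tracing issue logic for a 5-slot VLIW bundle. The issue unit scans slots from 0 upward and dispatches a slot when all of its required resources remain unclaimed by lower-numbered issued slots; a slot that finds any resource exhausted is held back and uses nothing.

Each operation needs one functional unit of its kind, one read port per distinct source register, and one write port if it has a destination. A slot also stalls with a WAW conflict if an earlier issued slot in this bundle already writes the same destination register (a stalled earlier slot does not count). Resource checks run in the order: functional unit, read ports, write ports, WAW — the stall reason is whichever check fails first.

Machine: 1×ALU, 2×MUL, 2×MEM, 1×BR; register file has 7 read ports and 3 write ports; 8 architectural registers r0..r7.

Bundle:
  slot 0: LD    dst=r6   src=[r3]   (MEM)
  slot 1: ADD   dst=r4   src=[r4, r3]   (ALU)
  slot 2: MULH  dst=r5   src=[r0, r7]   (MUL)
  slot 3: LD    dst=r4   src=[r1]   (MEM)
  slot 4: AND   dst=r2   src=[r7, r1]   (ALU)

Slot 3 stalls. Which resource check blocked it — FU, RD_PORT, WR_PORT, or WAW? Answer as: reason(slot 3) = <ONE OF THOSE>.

[0] MEM needs rd=1 wr=1: ok; after: ALU=1 MUL=2 MEM=1 BR=1, R=6, W=2
[1] ALU needs rd=2 wr=1: ok; after: ALU=0 MUL=2 MEM=1 BR=1, R=4, W=1
[2] MUL needs rd=2 wr=1: ok; after: ALU=0 MUL=1 MEM=1 BR=1, R=2, W=0
[3] MEM needs rd=1 wr=1: WR_PORT; after: ALU=0 MUL=1 MEM=1 BR=1, R=2, W=0
[4] ALU needs rd=2 wr=1: FU; after: ALU=0 MUL=1 MEM=1 BR=1, R=2, W=0

reason(slot 3) = WR_PORT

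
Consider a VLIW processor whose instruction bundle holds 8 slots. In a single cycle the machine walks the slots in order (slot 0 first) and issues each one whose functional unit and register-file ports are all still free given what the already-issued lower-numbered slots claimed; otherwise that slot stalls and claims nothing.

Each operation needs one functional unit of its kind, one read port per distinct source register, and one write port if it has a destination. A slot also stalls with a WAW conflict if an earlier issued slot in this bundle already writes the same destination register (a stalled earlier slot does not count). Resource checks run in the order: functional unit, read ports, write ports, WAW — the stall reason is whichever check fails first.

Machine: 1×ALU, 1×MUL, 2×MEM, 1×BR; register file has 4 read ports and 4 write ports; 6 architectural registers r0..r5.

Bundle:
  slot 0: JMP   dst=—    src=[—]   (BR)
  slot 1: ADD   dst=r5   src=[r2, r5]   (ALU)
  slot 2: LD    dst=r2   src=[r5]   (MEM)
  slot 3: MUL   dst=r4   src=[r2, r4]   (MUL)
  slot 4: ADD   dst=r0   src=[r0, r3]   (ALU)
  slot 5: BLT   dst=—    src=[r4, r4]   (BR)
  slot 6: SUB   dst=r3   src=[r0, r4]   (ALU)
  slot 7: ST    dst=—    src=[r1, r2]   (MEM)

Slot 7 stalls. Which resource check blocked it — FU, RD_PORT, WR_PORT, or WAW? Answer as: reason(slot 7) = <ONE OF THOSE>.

reason(slot 7) = RD_PORT

#0 BR src=- dispatched  <A:1 Mu:1 Ld:2 B:0 rd:4 wr:4>
#1 ALU src=r2,r5 dispatched  <A:0 Mu:1 Ld:2 B:0 rd:2 wr:3>
#2 MEM src=r5 dispatched  <A:0 Mu:1 Ld:1 B:0 rd:1 wr:2>
#3 MUL src=r2,r4 held:RD_PORT  <A:0 Mu:1 Ld:1 B:0 rd:1 wr:2>
#4 ALU src=r0,r3 held:FU  <A:0 Mu:1 Ld:1 B:0 rd:1 wr:2>
#5 BR src=r4,r4 held:FU  <A:0 Mu:1 Ld:1 B:0 rd:1 wr:2>
#6 ALU src=r0,r4 held:FU  <A:0 Mu:1 Ld:1 B:0 rd:1 wr:2>
#7 MEM src=r1,r2 held:RD_PORT  <A:0 Mu:1 Ld:1 B:0 rd:1 wr:2>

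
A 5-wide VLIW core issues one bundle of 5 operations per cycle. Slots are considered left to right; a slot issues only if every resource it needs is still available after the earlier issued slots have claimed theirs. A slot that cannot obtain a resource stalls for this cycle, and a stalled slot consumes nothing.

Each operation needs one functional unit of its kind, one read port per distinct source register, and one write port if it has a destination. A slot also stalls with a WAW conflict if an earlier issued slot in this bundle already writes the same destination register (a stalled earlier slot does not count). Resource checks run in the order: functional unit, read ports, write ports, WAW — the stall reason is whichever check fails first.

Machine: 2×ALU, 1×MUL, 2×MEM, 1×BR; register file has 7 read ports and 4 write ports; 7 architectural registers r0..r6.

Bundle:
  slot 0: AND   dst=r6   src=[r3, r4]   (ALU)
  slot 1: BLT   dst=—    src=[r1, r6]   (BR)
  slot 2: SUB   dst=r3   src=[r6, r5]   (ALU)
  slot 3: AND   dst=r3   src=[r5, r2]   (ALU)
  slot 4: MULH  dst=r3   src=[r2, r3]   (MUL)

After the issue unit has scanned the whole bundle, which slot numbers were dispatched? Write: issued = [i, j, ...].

issued = [0, 1, 2]

#0 ALU src=r3,r4 dispatched  <A:1 Mu:1 Ld:2 B:1 rd:5 wr:3>
#1 BR src=r1,r6 dispatched  <A:1 Mu:1 Ld:2 B:0 rd:3 wr:3>
#2 ALU src=r6,r5 dispatched  <A:0 Mu:1 Ld:2 B:0 rd:1 wr:2>
#3 ALU src=r5,r2 held:FU  <A:0 Mu:1 Ld:2 B:0 rd:1 wr:2>
#4 MUL src=r2,r3 held:RD_PORT  <A:0 Mu:1 Ld:2 B:0 rd:1 wr:2>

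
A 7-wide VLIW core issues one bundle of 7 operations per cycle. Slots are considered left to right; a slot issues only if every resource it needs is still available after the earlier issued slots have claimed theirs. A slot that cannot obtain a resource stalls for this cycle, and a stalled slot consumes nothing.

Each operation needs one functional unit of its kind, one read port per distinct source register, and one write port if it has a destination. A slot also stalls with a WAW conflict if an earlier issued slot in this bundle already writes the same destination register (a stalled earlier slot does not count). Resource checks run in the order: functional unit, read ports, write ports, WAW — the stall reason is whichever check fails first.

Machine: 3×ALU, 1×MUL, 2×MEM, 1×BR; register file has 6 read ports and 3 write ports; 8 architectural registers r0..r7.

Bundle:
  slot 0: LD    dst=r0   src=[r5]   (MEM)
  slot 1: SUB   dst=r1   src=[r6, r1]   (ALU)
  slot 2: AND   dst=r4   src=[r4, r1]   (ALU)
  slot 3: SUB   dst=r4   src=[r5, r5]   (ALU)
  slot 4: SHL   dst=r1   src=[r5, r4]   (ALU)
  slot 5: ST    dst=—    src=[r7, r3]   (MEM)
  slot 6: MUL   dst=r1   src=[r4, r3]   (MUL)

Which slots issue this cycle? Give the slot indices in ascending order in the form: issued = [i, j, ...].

issued = [0, 1, 2]

  0. MEM→r0 ⇒ go  {3A/1Mu/1Ld/1B | 5r 2w}
  1. ALU→r1 ⇒ go  {2A/1Mu/1Ld/1B | 3r 1w}
  2. ALU→r4 ⇒ go  {1A/1Mu/1Ld/1B | 1r 0w}
  3. ALU→r4 ⇒ no(WR_PORT)  {1A/1Mu/1Ld/1B | 1r 0w}
  4. ALU→r1 ⇒ no(RD_PORT)  {1A/1Mu/1Ld/1B | 1r 0w}
  5. MEM ⇒ no(RD_PORT)  {1A/1Mu/1Ld/1B | 1r 0w}
  6. MUL→r1 ⇒ no(RD_PORT)  {1A/1Mu/1Ld/1B | 1r 0w}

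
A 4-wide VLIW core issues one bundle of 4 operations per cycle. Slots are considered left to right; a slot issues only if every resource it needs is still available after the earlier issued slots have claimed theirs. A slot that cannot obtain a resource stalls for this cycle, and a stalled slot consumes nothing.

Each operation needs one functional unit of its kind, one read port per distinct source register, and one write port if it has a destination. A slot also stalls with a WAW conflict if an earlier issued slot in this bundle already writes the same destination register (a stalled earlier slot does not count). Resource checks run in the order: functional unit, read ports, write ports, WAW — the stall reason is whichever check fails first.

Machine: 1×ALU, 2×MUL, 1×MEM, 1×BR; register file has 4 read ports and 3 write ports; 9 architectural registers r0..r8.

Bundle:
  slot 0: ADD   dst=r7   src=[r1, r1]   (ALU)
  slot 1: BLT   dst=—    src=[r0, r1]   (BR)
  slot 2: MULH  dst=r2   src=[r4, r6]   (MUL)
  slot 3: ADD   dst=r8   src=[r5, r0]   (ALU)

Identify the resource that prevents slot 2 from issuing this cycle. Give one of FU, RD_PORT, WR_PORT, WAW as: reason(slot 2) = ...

#0 ALU src=r1,r1 dispatched  <A:0 Mu:2 Ld:1 B:1 rd:3 wr:2>
#1 BR src=r0,r1 dispatched  <A:0 Mu:2 Ld:1 B:0 rd:1 wr:2>
#2 MUL src=r4,r6 held:RD_PORT  <A:0 Mu:2 Ld:1 B:0 rd:1 wr:2>
#3 ALU src=r5,r0 held:FU  <A:0 Mu:2 Ld:1 B:0 rd:1 wr:2>

reason(slot 2) = RD_PORT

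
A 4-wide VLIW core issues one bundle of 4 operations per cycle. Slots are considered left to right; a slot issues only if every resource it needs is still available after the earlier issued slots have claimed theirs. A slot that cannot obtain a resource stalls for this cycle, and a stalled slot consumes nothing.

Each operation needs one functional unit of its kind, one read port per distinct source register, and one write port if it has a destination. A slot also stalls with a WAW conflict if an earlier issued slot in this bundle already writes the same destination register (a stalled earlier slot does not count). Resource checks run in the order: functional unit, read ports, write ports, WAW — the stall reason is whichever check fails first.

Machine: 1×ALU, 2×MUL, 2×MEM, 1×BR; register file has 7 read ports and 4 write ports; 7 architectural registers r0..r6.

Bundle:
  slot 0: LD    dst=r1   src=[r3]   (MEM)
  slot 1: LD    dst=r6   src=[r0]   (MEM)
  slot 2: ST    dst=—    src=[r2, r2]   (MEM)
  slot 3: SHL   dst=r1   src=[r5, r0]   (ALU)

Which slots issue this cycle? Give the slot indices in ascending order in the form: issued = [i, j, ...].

issued = [0, 1]

[0] MEM needs rd=1 wr=1: ok; after: ALU=1 MUL=2 MEM=1 BR=1, R=6, W=3
[1] MEM needs rd=1 wr=1: ok; after: ALU=1 MUL=2 MEM=0 BR=1, R=5, W=2
[2] MEM needs rd=1 wr=0: FU; after: ALU=1 MUL=2 MEM=0 BR=1, R=5, W=2
[3] ALU needs rd=2 wr=1: WAW; after: ALU=1 MUL=2 MEM=0 BR=1, R=5, W=2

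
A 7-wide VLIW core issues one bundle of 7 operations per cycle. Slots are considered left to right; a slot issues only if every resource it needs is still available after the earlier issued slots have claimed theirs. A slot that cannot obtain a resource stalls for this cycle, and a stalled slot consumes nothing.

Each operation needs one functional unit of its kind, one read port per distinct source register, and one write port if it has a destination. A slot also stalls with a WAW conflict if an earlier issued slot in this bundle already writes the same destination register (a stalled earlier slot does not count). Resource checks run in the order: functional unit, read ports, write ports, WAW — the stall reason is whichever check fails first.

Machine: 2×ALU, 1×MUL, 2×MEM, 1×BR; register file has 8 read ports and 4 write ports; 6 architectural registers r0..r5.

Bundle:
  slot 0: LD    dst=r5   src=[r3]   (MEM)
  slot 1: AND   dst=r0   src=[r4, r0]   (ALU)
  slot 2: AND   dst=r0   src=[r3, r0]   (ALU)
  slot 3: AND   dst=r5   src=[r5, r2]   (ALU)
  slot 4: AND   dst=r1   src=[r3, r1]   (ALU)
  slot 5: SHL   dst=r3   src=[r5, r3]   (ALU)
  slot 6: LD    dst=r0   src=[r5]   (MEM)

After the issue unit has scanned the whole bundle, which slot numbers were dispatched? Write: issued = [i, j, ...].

issued = [0, 1, 4]

slot 0 (MEM): ISSUE — free A2,Mu1,Ld1,B1 rp7 wp3
slot 1 (ALU): ISSUE — free A1,Mu1,Ld1,B1 rp5 wp2
slot 2 (ALU): stall WAW — free A1,Mu1,Ld1,B1 rp5 wp2
slot 3 (ALU): stall WAW — free A1,Mu1,Ld1,B1 rp5 wp2
slot 4 (ALU): ISSUE — free A0,Mu1,Ld1,B1 rp3 wp1
slot 5 (ALU): stall FU — free A0,Mu1,Ld1,B1 rp3 wp1
slot 6 (MEM): stall WAW — free A0,Mu1,Ld1,B1 rp3 wp1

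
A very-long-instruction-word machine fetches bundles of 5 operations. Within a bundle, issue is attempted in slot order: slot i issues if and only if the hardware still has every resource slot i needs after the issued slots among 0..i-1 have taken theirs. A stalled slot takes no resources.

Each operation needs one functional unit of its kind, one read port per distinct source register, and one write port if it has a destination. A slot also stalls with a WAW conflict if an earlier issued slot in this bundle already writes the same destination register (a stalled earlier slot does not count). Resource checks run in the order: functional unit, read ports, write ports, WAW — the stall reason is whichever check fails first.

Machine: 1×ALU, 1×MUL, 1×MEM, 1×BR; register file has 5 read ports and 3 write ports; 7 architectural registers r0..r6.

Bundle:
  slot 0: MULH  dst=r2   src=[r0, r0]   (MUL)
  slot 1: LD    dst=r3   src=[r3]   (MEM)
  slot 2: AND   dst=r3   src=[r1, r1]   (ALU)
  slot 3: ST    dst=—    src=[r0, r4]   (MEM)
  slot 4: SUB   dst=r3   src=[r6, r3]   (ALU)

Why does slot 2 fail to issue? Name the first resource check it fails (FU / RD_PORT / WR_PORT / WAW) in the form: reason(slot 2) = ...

[0] MUL needs rd=1 wr=1: ok; after: ALU=1 MUL=0 MEM=1 BR=1, R=4, W=2
[1] MEM needs rd=1 wr=1: ok; after: ALU=1 MUL=0 MEM=0 BR=1, R=3, W=1
[2] ALU needs rd=1 wr=1: WAW; after: ALU=1 MUL=0 MEM=0 BR=1, R=3, W=1
[3] MEM needs rd=2 wr=0: FU; after: ALU=1 MUL=0 MEM=0 BR=1, R=3, W=1
[4] ALU needs rd=2 wr=1: WAW; after: ALU=1 MUL=0 MEM=0 BR=1, R=3, W=1

reason(slot 2) = WAW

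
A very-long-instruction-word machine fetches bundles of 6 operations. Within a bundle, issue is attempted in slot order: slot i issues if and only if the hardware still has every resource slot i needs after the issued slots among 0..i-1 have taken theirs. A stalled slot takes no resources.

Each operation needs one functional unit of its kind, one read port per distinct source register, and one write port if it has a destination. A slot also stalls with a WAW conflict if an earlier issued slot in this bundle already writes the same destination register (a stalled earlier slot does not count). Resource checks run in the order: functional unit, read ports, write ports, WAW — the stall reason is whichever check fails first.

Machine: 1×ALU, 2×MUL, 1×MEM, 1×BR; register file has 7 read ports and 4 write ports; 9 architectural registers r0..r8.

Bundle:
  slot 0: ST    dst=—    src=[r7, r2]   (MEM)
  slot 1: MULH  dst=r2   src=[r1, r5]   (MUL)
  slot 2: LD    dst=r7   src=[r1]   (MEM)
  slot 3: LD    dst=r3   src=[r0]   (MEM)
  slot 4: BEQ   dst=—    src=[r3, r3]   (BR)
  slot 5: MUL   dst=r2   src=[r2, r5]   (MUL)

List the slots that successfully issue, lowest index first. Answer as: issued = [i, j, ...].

issued = [0, 1, 4]

  0. MEM ⇒ go  {1A/2Mu/0Ld/1B | 5r 4w}
  1. MUL→r2 ⇒ go  {1A/1Mu/0Ld/1B | 3r 3w}
  2. MEM→r7 ⇒ no(FU)  {1A/1Mu/0Ld/1B | 3r 3w}
  3. MEM→r3 ⇒ no(FU)  {1A/1Mu/0Ld/1B | 3r 3w}
  4. BR ⇒ go  {1A/1Mu/0Ld/0B | 2r 3w}
  5. MUL→r2 ⇒ no(WAW)  {1A/1Mu/0Ld/0B | 2r 3w}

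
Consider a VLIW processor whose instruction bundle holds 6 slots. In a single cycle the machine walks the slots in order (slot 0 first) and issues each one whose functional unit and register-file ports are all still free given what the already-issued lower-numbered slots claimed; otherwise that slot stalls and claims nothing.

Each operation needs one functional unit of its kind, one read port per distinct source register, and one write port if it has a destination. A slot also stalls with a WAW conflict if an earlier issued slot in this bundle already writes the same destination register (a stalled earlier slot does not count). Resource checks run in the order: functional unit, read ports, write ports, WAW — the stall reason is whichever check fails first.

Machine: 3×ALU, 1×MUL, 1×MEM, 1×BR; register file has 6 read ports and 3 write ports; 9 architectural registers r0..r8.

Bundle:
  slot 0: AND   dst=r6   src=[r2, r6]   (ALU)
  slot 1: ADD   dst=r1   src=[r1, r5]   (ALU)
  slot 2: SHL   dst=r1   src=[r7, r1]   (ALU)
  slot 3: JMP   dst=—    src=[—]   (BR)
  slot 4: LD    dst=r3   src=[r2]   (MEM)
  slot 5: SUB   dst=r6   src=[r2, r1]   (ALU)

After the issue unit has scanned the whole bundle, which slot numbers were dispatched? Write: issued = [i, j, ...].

  0. ALU→r6 ⇒ go  {2A/1Mu/1Ld/1B | 4r 2w}
  1. ALU→r1 ⇒ go  {1A/1Mu/1Ld/1B | 2r 1w}
  2. ALU→r1 ⇒ no(WAW)  {1A/1Mu/1Ld/1B | 2r 1w}
  3. BR ⇒ go  {1A/1Mu/1Ld/0B | 2r 1w}
  4. MEM→r3 ⇒ go  {1A/1Mu/0Ld/0B | 1r 0w}
  5. ALU→r6 ⇒ no(RD_PORT)  {1A/1Mu/0Ld/0B | 1r 0w}

issued = [0, 1, 3, 4]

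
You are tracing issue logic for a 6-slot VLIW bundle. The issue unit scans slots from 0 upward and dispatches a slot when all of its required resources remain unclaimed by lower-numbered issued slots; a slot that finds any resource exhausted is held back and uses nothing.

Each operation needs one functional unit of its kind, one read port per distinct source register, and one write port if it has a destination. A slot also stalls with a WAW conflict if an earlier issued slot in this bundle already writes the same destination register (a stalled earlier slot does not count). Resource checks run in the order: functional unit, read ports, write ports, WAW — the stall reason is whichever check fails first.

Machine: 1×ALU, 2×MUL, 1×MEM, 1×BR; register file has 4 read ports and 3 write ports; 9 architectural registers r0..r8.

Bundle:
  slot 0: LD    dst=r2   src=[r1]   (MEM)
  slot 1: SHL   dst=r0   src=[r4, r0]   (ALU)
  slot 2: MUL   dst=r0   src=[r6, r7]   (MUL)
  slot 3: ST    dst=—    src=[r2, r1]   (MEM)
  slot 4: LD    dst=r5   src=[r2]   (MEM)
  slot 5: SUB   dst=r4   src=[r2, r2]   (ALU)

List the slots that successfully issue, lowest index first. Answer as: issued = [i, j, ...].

issued = [0, 1]

slot 0 (MEM): ISSUE — free A1,Mu2,Ld0,B1 rp3 wp2
slot 1 (ALU): ISSUE — free A0,Mu2,Ld0,B1 rp1 wp1
slot 2 (MUL): stall RD_PORT — free A0,Mu2,Ld0,B1 rp1 wp1
slot 3 (MEM): stall FU — free A0,Mu2,Ld0,B1 rp1 wp1
slot 4 (MEM): stall FU — free A0,Mu2,Ld0,B1 rp1 wp1
slot 5 (ALU): stall FU — free A0,Mu2,Ld0,B1 rp1 wp1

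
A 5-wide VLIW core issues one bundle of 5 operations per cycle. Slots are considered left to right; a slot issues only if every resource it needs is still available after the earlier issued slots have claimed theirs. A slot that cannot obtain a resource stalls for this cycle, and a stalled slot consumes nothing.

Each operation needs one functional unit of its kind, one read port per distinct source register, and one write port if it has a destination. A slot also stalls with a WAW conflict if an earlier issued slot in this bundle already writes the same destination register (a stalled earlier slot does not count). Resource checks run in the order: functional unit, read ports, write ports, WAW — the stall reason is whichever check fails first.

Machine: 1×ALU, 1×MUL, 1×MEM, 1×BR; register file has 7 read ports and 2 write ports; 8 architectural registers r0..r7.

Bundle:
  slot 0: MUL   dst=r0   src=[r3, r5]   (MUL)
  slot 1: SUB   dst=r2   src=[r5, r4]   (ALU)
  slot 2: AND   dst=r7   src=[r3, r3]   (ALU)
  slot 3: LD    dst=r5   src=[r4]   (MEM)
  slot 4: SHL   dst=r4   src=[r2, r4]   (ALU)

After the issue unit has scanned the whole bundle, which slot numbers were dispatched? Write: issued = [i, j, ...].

issued = [0, 1]

slot 0 (MUL): ISSUE — free A1,Mu0,Ld1,B1 rp5 wp1
slot 1 (ALU): ISSUE — free A0,Mu0,Ld1,B1 rp3 wp0
slot 2 (ALU): stall FU — free A0,Mu0,Ld1,B1 rp3 wp0
slot 3 (MEM): stall WR_PORT — free A0,Mu0,Ld1,B1 rp3 wp0
slot 4 (ALU): stall FU — free A0,Mu0,Ld1,B1 rp3 wp0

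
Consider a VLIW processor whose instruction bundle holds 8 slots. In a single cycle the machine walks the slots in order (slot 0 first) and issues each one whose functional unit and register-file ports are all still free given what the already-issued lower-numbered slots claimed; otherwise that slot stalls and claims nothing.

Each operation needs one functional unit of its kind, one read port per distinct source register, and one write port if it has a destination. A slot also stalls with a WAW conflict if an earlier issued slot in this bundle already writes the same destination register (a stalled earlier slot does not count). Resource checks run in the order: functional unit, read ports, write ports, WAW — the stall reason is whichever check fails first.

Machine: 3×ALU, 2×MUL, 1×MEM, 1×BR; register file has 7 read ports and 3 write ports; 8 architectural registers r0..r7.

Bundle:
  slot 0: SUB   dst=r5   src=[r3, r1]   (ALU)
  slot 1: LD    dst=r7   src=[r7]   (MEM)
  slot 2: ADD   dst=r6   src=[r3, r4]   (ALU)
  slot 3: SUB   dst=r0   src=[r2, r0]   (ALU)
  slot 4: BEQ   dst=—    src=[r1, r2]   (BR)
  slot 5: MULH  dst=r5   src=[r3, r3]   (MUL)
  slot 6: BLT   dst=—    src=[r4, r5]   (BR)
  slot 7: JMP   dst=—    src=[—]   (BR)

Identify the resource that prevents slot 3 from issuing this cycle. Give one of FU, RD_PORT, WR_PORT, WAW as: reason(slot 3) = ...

slot 0 (ALU): ISSUE — free A2,Mu2,Ld1,B1 rp5 wp2
slot 1 (MEM): ISSUE — free A2,Mu2,Ld0,B1 rp4 wp1
slot 2 (ALU): ISSUE — free A1,Mu2,Ld0,B1 rp2 wp0
slot 3 (ALU): stall WR_PORT — free A1,Mu2,Ld0,B1 rp2 wp0
slot 4 (BR): ISSUE — free A1,Mu2,Ld0,B0 rp0 wp0
slot 5 (MUL): stall RD_PORT — free A1,Mu2,Ld0,B0 rp0 wp0
slot 6 (BR): stall FU — free A1,Mu2,Ld0,B0 rp0 wp0
slot 7 (BR): stall FU — free A1,Mu2,Ld0,B0 rp0 wp0

reason(slot 3) = WR_PORT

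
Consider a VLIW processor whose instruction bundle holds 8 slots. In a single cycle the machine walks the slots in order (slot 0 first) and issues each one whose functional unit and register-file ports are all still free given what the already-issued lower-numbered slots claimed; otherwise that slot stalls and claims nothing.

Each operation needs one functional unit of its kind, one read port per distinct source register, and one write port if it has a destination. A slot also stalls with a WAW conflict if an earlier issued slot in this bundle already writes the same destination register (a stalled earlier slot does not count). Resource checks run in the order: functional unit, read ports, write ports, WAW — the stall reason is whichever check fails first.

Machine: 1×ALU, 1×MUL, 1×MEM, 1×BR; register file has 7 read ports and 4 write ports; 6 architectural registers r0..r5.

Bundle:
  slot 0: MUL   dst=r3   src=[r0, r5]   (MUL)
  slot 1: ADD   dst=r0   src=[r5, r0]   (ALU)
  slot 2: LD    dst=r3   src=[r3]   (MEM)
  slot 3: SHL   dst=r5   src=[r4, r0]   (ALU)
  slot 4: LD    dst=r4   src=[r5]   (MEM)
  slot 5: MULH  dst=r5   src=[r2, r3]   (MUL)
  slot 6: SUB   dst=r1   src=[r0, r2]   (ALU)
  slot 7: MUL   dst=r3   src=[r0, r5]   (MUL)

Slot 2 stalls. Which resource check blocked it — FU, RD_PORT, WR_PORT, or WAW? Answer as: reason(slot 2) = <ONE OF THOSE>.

slot 0 (MUL): ISSUE — free A1,Mu0,Ld1,B1 rp5 wp3
slot 1 (ALU): ISSUE — free A0,Mu0,Ld1,B1 rp3 wp2
slot 2 (MEM): stall WAW — free A0,Mu0,Ld1,B1 rp3 wp2
slot 3 (ALU): stall FU — free A0,Mu0,Ld1,B1 rp3 wp2
slot 4 (MEM): ISSUE — free A0,Mu0,Ld0,B1 rp2 wp1
slot 5 (MUL): stall FU — free A0,Mu0,Ld0,B1 rp2 wp1
slot 6 (ALU): stall FU — free A0,Mu0,Ld0,B1 rp2 wp1
slot 7 (MUL): stall FU — free A0,Mu0,Ld0,B1 rp2 wp1

reason(slot 2) = WAW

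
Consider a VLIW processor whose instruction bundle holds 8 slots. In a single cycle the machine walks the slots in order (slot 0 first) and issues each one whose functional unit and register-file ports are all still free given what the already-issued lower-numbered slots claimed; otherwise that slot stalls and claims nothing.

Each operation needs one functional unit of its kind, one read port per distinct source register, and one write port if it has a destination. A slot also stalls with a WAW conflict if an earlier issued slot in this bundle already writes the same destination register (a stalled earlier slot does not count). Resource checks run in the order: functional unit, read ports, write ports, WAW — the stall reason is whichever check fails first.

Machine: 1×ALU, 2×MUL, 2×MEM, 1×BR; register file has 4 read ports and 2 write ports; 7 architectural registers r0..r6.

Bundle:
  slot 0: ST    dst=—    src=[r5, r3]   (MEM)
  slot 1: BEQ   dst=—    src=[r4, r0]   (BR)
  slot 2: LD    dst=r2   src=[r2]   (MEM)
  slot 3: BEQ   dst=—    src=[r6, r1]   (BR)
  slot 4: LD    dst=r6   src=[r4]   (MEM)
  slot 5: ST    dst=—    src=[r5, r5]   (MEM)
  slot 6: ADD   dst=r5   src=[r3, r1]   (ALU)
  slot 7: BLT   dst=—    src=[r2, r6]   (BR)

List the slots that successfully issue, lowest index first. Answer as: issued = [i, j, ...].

issued = [0, 1]

#0 MEM src=r5,r3 dispatched  <A:1 Mu:2 Ld:1 B:1 rd:2 wr:2>
#1 BR src=r4,r0 dispatched  <A:1 Mu:2 Ld:1 B:0 rd:0 wr:2>
#2 MEM src=r2 held:RD_PORT  <A:1 Mu:2 Ld:1 B:0 rd:0 wr:2>
#3 BR src=r6,r1 held:FU  <A:1 Mu:2 Ld:1 B:0 rd:0 wr:2>
#4 MEM src=r4 held:RD_PORT  <A:1 Mu:2 Ld:1 B:0 rd:0 wr:2>
#5 MEM src=r5,r5 held:RD_PORT  <A:1 Mu:2 Ld:1 B:0 rd:0 wr:2>
#6 ALU src=r3,r1 held:RD_PORT  <A:1 Mu:2 Ld:1 B:0 rd:0 wr:2>
#7 BR src=r2,r6 held:FU  <A:1 Mu:2 Ld:1 B:0 rd:0 wr:2>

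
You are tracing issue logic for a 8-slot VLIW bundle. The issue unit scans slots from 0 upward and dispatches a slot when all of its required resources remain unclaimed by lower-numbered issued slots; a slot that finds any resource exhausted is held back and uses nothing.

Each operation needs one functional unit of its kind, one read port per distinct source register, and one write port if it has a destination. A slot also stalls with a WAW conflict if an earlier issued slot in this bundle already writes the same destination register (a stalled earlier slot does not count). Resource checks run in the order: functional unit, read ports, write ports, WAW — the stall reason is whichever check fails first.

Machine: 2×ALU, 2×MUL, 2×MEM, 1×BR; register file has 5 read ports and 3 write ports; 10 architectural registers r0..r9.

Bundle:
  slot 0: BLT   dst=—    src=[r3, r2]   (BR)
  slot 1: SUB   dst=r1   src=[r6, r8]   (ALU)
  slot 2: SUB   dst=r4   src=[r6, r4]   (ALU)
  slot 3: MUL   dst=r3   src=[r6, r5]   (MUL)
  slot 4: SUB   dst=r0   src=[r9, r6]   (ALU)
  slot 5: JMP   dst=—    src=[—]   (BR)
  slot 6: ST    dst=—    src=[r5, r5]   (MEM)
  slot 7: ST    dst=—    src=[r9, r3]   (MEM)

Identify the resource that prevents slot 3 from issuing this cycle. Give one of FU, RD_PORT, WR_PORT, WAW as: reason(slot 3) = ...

reason(slot 3) = RD_PORT

#0 BR src=r3,r2 dispatched  <A:2 Mu:2 Ld:2 B:0 rd:3 wr:3>
#1 ALU src=r6,r8 dispatched  <A:1 Mu:2 Ld:2 B:0 rd:1 wr:2>
#2 ALU src=r6,r4 held:RD_PORT  <A:1 Mu:2 Ld:2 B:0 rd:1 wr:2>
#3 MUL src=r6,r5 held:RD_PORT  <A:1 Mu:2 Ld:2 B:0 rd:1 wr:2>
#4 ALU src=r9,r6 held:RD_PORT  <A:1 Mu:2 Ld:2 B:0 rd:1 wr:2>
#5 BR src=- held:FU  <A:1 Mu:2 Ld:2 B:0 rd:1 wr:2>
#6 MEM src=r5,r5 dispatched  <A:1 Mu:2 Ld:1 B:0 rd:0 wr:2>
#7 MEM src=r9,r3 held:RD_PORT  <A:1 Mu:2 Ld:1 B:0 rd:0 wr:2>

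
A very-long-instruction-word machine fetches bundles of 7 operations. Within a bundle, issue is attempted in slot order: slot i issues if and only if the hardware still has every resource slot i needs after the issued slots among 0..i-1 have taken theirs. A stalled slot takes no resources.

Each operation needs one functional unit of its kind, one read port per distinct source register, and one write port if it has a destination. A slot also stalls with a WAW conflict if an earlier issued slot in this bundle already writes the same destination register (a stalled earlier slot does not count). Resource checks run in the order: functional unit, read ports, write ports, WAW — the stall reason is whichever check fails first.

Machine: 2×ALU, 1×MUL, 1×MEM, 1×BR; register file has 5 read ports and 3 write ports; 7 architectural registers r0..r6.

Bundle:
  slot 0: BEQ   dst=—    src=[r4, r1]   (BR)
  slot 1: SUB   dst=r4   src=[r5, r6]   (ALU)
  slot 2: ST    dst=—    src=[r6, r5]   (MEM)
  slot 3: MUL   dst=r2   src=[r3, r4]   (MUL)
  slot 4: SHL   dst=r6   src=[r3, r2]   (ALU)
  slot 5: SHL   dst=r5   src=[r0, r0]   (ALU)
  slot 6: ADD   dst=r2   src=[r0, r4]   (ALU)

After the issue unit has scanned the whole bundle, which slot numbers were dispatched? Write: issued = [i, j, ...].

slot 0 (BR): ISSUE — free A2,Mu1,Ld1,B0 rp3 wp3
slot 1 (ALU): ISSUE — free A1,Mu1,Ld1,B0 rp1 wp2
slot 2 (MEM): stall RD_PORT — free A1,Mu1,Ld1,B0 rp1 wp2
slot 3 (MUL): stall RD_PORT — free A1,Mu1,Ld1,B0 rp1 wp2
slot 4 (ALU): stall RD_PORT — free A1,Mu1,Ld1,B0 rp1 wp2
slot 5 (ALU): ISSUE — free A0,Mu1,Ld1,B0 rp0 wp1
slot 6 (ALU): stall FU — free A0,Mu1,Ld1,B0 rp0 wp1

issued = [0, 1, 5]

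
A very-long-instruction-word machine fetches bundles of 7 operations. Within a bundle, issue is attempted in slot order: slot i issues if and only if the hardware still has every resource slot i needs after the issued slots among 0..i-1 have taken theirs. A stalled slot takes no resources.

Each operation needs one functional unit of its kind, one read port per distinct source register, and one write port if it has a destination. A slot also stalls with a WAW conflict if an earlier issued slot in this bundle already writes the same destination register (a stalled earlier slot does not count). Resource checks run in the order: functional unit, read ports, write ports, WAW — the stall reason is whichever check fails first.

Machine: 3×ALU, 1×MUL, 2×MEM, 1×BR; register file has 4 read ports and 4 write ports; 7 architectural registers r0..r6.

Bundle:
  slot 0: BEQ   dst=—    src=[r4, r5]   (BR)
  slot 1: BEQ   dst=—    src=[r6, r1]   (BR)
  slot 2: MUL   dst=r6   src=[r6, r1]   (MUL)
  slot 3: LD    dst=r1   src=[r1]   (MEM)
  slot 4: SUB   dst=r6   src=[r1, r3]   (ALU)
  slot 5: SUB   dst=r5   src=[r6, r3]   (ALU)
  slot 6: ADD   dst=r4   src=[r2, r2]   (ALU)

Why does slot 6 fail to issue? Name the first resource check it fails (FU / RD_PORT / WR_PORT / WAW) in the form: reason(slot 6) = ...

slot 0 (BR): ISSUE — free A3,Mu1,Ld2,B0 rp2 wp4
slot 1 (BR): stall FU — free A3,Mu1,Ld2,B0 rp2 wp4
slot 2 (MUL): ISSUE — free A3,Mu0,Ld2,B0 rp0 wp3
slot 3 (MEM): stall RD_PORT — free A3,Mu0,Ld2,B0 rp0 wp3
slot 4 (ALU): stall RD_PORT — free A3,Mu0,Ld2,B0 rp0 wp3
slot 5 (ALU): stall RD_PORT — free A3,Mu0,Ld2,B0 rp0 wp3
slot 6 (ALU): stall RD_PORT — free A3,Mu0,Ld2,B0 rp0 wp3

reason(slot 6) = RD_PORT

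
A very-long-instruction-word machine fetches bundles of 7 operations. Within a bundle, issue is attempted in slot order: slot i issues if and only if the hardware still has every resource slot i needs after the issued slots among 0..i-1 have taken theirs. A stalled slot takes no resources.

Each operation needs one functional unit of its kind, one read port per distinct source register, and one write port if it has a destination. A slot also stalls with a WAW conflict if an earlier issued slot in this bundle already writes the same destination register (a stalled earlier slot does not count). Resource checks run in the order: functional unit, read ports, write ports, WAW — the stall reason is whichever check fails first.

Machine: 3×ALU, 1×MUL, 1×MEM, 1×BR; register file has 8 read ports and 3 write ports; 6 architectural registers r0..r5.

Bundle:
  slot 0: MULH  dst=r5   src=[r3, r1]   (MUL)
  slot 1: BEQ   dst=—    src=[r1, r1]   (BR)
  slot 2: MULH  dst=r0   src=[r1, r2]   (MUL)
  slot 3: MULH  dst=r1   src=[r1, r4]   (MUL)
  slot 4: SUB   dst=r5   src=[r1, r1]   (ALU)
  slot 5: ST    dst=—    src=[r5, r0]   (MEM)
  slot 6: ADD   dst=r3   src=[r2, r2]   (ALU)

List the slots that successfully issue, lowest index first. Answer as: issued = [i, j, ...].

slot 0 (MUL): ISSUE — free A3,Mu0,Ld1,B1 rp6 wp2
slot 1 (BR): ISSUE — free A3,Mu0,Ld1,B0 rp5 wp2
slot 2 (MUL): stall FU — free A3,Mu0,Ld1,B0 rp5 wp2
slot 3 (MUL): stall FU — free A3,Mu0,Ld1,B0 rp5 wp2
slot 4 (ALU): stall WAW — free A3,Mu0,Ld1,B0 rp5 wp2
slot 5 (MEM): ISSUE — free A3,Mu0,Ld0,B0 rp3 wp2
slot 6 (ALU): ISSUE — free A2,Mu0,Ld0,B0 rp2 wp1

issued = [0, 1, 5, 6]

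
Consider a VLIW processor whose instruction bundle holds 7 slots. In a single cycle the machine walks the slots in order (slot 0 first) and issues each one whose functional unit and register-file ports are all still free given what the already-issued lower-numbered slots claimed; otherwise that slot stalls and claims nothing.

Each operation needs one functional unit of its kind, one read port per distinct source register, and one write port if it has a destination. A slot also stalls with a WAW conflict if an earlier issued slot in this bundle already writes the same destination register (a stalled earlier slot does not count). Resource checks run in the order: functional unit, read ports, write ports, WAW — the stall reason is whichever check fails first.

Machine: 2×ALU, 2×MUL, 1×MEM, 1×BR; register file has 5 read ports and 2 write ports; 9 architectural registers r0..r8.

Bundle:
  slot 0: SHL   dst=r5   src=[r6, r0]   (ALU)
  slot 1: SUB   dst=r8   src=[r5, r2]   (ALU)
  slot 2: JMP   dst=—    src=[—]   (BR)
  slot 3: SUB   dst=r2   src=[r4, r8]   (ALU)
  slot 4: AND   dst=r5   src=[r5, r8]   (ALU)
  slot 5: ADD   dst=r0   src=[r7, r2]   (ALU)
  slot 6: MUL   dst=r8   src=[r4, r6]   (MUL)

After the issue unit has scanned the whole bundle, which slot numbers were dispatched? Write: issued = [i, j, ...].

issued = [0, 1, 2]

(0) want 1×ALU +2rd +1wr — yes → AL1|MU2|ME1|BR1|rd3|wr1
(1) want 1×ALU +2rd +1wr — yes → AL0|MU2|ME1|BR1|rd1|wr0
(2) want 1×BR +0rd +0wr — yes → AL0|MU2|ME1|BR0|rd1|wr0
(3) want 1×ALU +2rd +1wr — FU → AL0|MU2|ME1|BR0|rd1|wr0
(4) want 1×ALU +2rd +1wr — FU → AL0|MU2|ME1|BR0|rd1|wr0
(5) want 1×ALU +2rd +1wr — FU → AL0|MU2|ME1|BR0|rd1|wr0
(6) want 1×MUL +2rd +1wr — RD_PORT → AL0|MU2|ME1|BR0|rd1|wr0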